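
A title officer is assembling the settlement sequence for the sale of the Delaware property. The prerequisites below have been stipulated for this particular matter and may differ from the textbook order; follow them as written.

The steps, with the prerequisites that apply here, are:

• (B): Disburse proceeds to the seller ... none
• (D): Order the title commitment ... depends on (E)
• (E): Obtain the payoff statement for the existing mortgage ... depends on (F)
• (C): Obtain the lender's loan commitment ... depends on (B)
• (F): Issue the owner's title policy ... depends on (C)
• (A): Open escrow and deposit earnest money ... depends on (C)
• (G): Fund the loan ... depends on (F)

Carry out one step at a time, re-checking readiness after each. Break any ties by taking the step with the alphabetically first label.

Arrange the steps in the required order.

(B), (C), (A), (F), (E), (D), (G)

Only (B) has no prerequisites, so it is first.
(C) needed (B), now all done → (C).
(A) and (F) are both available; (A) has the earlier label → (A).
(F) needed (C), now all done → (F).
Now (E) and (G) have their prerequisites met. (E) has the earlier label, so (E) next.
Ready: (D) and (G). (D) has the earlier label → (D).
(G) needed (F), now all done → (G).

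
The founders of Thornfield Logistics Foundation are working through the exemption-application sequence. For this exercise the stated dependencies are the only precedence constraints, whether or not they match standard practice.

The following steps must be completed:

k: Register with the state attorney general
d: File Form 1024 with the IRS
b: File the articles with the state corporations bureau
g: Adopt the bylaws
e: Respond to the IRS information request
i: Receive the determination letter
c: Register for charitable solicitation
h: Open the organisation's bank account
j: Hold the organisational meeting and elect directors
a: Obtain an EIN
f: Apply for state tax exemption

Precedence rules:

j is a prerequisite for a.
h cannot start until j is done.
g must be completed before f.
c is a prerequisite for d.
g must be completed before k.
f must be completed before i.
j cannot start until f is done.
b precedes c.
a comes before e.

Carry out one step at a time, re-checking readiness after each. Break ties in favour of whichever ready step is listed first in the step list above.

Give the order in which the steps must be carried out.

b and g have no prerequisites; b is listed earlier, so b is first.
Ready: g and c. g is listed earlier → g.
Now k, c and f have their prerequisites met. k is listed earlier, so k next.
Now c and f have their prerequisites met. c is listed earlier, so c next.
Now d and f have their prerequisites met. d is listed earlier, so d next.
f needed g, now all done → f.
Ready: i and j. i is listed earlier → i.
j is the only step now ready → j.
h and a are both available; h is listed earlier → h.
a needed j, now all done → a.
Next only e has its prerequisites met → e.

b, g, k, c, d, f, i, j, h, a, e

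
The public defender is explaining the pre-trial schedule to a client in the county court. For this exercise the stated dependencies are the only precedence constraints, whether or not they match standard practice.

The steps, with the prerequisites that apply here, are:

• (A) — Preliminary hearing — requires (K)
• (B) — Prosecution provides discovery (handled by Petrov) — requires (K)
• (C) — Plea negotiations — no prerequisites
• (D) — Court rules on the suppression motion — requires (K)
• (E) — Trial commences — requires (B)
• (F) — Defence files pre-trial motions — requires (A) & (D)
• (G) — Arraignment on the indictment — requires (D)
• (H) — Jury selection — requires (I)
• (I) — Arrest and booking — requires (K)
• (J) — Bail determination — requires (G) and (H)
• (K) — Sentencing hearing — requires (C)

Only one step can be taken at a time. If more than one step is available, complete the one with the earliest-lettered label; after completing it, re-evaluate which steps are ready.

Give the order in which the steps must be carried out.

(C), (K), (A), (B), (D), (E), (F), (G), (I), (H), (J)

Only (C) has no prerequisites, so it is first.
(K) needed (C), now all done → (K).
Ready: (A), (B), (D) and (I). (A) has the earlier label → (A).
(B), (D) and (I) are all available; (B) has the earlier label → (B).
(D), (E) and (I) are all available; (D) has the earlier label → (D).
(E), (F), (G) and (I) are all available; (E) has the earlier label → (E).
Now (F), (G) and (I) have their prerequisites met. (F) has the earlier label, so (F) next.
Now (G) and (I) have their prerequisites met. (G) has the earlier label, so (G) next.
Next only (I) has its prerequisites met → (I).
Next only (H) has its prerequisites met → (H).
Next only (J) has its prerequisites met → (J).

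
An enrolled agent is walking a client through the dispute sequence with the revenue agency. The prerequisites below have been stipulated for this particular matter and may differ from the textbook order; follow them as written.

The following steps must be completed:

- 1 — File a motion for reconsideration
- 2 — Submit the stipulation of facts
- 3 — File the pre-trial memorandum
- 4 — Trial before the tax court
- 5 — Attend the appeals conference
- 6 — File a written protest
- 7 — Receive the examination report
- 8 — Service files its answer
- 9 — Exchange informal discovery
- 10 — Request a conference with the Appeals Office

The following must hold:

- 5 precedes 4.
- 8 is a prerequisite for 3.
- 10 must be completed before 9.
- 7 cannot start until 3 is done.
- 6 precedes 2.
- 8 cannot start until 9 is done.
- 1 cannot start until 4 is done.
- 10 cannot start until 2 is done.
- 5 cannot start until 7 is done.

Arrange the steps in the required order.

6 2 10 9 8 3 7 5 4 1

6 has no prerequisites → 6 first.
Next only 2 has its prerequisites met → 2.
That leaves 10 as the only ready step → 10.
Next only 9 has its prerequisites met → 9.
8 needed 9, now all done → 8.
3 needed 8, now all done → 3.
7 needed 3, now all done → 7.
5 needed 7, now all done → 5.
4 needed 5, now all done → 4.
That leaves 1 as the only ready step → 1.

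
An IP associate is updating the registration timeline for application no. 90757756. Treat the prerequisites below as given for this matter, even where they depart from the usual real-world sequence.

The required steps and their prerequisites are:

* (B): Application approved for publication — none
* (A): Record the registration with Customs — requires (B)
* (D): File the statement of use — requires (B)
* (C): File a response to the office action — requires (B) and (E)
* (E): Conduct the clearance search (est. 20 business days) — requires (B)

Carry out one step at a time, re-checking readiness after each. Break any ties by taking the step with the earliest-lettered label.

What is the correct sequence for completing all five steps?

(B), (A), (D), (E), (C)

(B) has no prerequisites → (B) first.
Ready: (A), (D) and (E). (A) has the earlier label → (A).
Now (D) and (E) have their prerequisites met. (D) has the earlier label, so (D) next.
That leaves (E) as the only ready step → (E).
Next only (C) has its prerequisites met → (C).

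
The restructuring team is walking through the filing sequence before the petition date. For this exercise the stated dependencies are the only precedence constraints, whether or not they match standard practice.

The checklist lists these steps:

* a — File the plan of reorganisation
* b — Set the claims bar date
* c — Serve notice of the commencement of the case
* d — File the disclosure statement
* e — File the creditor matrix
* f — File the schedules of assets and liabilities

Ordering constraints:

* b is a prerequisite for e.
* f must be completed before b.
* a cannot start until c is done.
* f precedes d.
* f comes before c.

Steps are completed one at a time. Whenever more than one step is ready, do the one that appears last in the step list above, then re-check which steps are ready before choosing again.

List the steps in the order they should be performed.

f has no prerequisites → f first.
d, c and b are all available; d is listed later → d.
Now c and b have their prerequisites met. c is listed later, so c next.
a now also ready, so the ready set is {b, a}; b is listed later → b.
e now also ready, so the ready set is {e, a}; e is listed later → e.
a is the only step now ready → a.

f, d, c, b, e, a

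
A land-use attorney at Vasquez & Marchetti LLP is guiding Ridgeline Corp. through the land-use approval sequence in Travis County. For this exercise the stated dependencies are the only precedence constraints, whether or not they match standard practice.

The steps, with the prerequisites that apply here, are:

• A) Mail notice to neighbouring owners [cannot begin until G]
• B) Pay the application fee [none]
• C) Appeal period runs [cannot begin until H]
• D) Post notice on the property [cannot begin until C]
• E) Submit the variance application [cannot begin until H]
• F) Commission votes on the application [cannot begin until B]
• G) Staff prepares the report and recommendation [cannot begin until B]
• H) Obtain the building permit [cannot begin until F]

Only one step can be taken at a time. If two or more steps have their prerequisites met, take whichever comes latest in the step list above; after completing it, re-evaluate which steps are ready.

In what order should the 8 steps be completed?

B, G, F, H, E, C, D, A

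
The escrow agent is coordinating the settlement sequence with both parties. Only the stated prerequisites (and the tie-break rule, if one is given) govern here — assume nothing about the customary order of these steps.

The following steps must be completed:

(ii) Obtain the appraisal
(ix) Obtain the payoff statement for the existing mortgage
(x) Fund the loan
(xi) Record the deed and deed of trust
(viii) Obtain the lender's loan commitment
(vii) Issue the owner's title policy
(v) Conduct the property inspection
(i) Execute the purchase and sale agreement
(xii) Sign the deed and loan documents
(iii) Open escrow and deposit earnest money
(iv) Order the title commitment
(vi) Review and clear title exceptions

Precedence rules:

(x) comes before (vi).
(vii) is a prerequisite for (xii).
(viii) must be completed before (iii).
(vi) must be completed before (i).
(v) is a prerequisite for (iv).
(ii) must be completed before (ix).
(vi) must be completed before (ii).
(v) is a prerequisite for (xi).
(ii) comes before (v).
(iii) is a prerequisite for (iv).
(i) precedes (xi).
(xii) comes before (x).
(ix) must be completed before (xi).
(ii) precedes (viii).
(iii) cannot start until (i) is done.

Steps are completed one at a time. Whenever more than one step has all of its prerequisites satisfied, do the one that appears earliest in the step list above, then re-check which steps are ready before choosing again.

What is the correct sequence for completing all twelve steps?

(vii) is the only step with nothing outstanding, so it goes first.
(xii) needed (vii), now all done → (xii).
(x) needed (xii), now all done → (x).
Next only (vi) has its prerequisites met → (vi).
Ready: (ii) and (i). (ii) is listed earlier → (ii).
Ready: (ix), (viii), (v) and (i). (ix) is listed earlier → (ix).
Ready: (viii), (v) and (i). (viii) is listed earlier → (viii).
Ready: (v) and (i). (v) is listed earlier → (v).
(i) is the only step now ready → (i).
Now (xi) and (iii) have their prerequisites met. (xi) is listed earlier, so (xi) next.
That leaves (iii) as the only ready step → (iii).
That leaves (iv) as the only ready step → (iv).

(vii), (xii), (x), (vi), (ii), (ix), (viii), (v), (i), (xi), (iii), (iv)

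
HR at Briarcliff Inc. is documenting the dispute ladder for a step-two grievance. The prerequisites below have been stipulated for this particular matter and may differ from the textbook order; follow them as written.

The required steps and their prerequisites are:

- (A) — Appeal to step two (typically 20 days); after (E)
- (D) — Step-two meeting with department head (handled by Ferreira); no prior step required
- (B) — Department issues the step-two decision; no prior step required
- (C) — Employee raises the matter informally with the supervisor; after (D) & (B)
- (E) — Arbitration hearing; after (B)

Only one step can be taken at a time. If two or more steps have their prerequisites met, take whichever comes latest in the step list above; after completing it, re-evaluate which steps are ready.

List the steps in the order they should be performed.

Nothing is required for (B) and (D). (B) is listed later → (B) first.
(E) now also ready, so the ready set is {(E), (D)}; (E) is listed later → (E).
(A) now also ready, so the ready set is {(D), (A)}; (D) is listed later → (D).
Ready: (C) and (A). (C) is listed later → (C).
(A) needed (E), now all done → (A).

(B), (E), (D), (C), (A)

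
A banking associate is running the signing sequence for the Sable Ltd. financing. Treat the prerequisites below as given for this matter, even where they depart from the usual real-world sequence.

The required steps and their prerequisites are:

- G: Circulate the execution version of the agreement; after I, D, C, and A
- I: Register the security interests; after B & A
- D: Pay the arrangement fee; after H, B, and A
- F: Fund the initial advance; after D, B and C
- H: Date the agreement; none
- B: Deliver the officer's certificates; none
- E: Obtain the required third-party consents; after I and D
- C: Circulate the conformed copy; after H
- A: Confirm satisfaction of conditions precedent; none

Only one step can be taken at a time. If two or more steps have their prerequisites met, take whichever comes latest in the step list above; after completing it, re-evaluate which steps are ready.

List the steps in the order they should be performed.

A, B, H, C, D, F, I, E, G

A, B and H have no prerequisites; A is listed later, so A is first.
Now B and H have their prerequisites met. B is listed later, so B next.
I now also ready, so the ready set is {H, I}; H is listed later → H.
C and D now also ready, so the ready set is {C, D, I}; C is listed later → C.
D and I are both available; D is listed later → D.
F and I are both available; F is listed later → F.
That leaves I as the only ready step → I.
E and G are both available; E is listed later → E.
G needed A, C, D and I, now all done → G.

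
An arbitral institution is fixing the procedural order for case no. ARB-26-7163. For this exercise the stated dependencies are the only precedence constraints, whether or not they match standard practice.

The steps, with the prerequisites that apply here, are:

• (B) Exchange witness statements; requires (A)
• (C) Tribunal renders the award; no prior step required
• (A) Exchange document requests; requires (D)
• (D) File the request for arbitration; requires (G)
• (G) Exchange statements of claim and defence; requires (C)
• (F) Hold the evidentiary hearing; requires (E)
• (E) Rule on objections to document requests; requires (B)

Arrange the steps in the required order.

(C), (G), (D), (A), (B), (E), (F)

Only (C) has no prerequisites, so it is first.
(G) is the only step now ready → (G).
That leaves (D) as the only ready step → (D).
(A) needed (D), now all done → (A).
Next only (B) has its prerequisites met → (B).
(E) needed (B), now all done → (E).
Next only (F) has its prerequisites met → (F).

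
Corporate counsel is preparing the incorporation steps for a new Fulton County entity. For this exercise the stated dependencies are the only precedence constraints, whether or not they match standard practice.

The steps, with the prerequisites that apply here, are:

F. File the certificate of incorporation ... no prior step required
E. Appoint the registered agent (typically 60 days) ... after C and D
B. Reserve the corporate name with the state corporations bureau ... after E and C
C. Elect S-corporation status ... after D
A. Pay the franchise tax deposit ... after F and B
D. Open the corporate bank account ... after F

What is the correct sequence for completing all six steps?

Only F has no prerequisites, so it is first.
D is the only step now ready → D.
Next only C has its prerequisites met → C.
E needed C and D, now all done → E.
B needed E and C, now all done → B.
That leaves A as the only ready step → A.

F, D, C, E, B, A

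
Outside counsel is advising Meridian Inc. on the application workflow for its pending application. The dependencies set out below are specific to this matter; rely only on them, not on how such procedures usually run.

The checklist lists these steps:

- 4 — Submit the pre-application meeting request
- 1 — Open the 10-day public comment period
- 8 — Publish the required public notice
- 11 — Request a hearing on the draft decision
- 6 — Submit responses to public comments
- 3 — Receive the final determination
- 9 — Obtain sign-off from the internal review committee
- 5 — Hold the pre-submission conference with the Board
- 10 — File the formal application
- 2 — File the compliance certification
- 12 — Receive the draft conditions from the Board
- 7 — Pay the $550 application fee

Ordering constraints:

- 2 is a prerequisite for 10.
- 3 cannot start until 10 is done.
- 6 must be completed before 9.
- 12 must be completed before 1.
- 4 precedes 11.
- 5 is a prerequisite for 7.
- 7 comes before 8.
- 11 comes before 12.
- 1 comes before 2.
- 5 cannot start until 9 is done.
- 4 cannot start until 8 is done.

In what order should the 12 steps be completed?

6, 9, 5, 7, 8, 4, 11, 12, 1, 2, 10, 3

6 is the only step with nothing outstanding, so it goes first.
9 is the only step now ready → 9.
5 is the only step now ready → 5.
7 needed 5, now all done → 7.
That leaves 8 as the only ready step → 8.
4 needed 8, now all done → 4.
11 needed 4, now all done → 11.
Next only 12 has its prerequisites met → 12.
That leaves 1 as the only ready step → 1.
Next only 2 has its prerequisites met → 2.
Next only 10 has its prerequisites met → 10.
3 needed 10, now all done → 3.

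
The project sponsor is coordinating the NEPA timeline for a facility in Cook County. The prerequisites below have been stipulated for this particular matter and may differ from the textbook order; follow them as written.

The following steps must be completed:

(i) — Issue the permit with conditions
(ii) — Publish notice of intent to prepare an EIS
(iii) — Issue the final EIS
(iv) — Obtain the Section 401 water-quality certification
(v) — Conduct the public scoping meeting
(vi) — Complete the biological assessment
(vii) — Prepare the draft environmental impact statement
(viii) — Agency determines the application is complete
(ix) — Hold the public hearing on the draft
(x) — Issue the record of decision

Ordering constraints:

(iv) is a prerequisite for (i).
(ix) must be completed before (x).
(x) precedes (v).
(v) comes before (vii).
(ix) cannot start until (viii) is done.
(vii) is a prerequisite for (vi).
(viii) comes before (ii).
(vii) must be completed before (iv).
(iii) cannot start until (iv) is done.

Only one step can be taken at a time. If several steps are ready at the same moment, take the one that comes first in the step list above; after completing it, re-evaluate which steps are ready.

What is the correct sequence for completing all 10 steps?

(viii) (ii) (ix) (x) (v) (vii) (iv) (i) (iii) (vi)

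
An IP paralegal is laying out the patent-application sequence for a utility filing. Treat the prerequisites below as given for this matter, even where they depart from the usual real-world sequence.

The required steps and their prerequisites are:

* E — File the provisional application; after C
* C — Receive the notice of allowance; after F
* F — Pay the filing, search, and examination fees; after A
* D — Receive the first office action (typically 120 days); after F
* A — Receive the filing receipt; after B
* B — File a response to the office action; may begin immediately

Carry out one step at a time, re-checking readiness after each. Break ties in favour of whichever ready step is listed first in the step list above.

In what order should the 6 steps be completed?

B, A, F, C, E, D

B is the only step with nothing outstanding, so it goes first.
A is the only step now ready → A.
F is the only step now ready → F.
Now C and D have their prerequisites met. C is listed earlier, so C next.
E now also ready, so the ready set is {E, D}; E is listed earlier → E.
D is the only step now ready → D.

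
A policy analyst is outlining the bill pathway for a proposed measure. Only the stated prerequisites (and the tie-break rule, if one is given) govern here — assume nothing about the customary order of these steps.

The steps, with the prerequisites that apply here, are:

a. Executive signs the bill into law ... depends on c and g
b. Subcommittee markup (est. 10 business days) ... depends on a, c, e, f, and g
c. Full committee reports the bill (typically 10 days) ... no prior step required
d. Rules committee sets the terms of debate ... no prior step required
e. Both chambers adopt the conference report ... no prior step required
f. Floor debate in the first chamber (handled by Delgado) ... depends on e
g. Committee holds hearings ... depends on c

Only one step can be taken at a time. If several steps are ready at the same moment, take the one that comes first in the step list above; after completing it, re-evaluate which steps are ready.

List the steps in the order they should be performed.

c d e f g a b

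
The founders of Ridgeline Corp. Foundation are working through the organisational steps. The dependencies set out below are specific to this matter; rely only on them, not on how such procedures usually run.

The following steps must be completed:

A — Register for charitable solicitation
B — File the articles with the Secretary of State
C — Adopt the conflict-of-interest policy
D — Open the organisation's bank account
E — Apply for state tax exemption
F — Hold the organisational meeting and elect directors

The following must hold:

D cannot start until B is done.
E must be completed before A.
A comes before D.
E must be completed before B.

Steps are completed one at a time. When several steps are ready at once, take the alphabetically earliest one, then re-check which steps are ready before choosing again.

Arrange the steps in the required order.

Nothing is required for C, E and F. C has the earlier label → C first.
Now E and F have their prerequisites met. E has the earlier label, so E next.
A and B now also ready, so the ready set is {A, B, F}; A has the earlier label → A.
Now B and F have their prerequisites met. B has the earlier label, so B next.
Now D and F have their prerequisites met. D has the earlier label, so D next.
F is the only step now ready → F.

C E A B D F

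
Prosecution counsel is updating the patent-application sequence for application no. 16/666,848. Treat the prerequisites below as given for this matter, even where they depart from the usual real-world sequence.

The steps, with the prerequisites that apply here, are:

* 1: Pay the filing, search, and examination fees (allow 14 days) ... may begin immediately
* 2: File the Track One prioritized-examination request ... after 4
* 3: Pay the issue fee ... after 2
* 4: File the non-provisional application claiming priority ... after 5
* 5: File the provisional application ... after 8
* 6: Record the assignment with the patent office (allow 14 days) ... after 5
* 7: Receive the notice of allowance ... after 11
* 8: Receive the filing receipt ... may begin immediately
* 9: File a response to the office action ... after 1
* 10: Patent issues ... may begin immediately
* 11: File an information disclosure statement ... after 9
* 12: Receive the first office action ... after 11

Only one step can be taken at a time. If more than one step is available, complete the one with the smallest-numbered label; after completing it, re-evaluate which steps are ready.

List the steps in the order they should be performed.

Nothing is required for 1, 8 and 10. 1 has the earlier label → 1 first.
Now 8, 9 and 10 have their prerequisites met. 8 has the earlier label, so 8 next.
5, 9 and 10 are all available; 5 has the earlier label → 5.
Now 4, 6, 9 and 10 have their prerequisites met. 4 has the earlier label, so 4 next.
2 now also ready, so the ready set is {2, 6, 9, 10}; 2 has the earlier label → 2.
3 now also ready, so the ready set is {3, 6, 9, 10}; 3 has the earlier label → 3.
Now 6, 9 and 10 have their prerequisites met. 6 has the earlier label, so 6 next.
Ready: 9 and 10. 9 has the earlier label → 9.
11 now also ready, so the ready set is {10, 11}; 10 has the earlier label → 10.
Next only 11 has its prerequisites met → 11.
Now 7 and 12 have their prerequisites met. 7 has the earlier label, so 7 next.
12 needed 11, now all done → 12.

1 → 8 → 5 → 4 → 2 → 3 → 6 → 9 → 10 → 11 → 7 → 12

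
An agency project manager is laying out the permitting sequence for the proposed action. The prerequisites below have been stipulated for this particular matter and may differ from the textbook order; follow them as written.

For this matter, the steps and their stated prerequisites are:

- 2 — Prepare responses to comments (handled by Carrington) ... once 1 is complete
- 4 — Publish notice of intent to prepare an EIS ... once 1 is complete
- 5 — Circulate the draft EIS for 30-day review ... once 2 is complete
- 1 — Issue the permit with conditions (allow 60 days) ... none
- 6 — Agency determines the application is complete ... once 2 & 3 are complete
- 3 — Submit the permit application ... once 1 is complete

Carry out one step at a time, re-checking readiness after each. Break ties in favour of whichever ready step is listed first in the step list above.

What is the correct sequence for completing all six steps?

1, 2, 4, 5, 3, 6

1 is the only step with nothing outstanding, so it goes first.
2, 4 and 3 are all available; 2 is listed earlier → 2.
5 now also ready, so the ready set is {4, 5, 3}; 4 is listed earlier → 4.
Ready: 5 and 3. 5 is listed earlier → 5.
3 needed 1, now all done → 3.
Next only 6 has its prerequisites met → 6.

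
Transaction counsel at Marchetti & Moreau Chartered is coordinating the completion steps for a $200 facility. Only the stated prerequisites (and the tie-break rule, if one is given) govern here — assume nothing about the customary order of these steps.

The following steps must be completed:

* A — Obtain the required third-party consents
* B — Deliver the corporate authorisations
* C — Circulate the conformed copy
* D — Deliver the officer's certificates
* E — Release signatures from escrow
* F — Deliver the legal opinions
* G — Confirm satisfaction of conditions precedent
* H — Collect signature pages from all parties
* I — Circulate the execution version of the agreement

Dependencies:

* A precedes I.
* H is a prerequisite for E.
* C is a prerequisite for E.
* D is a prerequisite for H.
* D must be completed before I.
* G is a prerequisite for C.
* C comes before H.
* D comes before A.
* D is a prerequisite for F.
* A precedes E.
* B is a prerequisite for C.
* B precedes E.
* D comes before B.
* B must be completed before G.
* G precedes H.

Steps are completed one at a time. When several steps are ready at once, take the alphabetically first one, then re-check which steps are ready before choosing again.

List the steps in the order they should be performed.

D A B F G C H E I

D is the only step with nothing outstanding, so it goes first.
Ready: A, B and F. A has the earlier label → A.
I now also ready, so the ready set is {B, F, I}; B has the earlier label → B.
G now also ready, so the ready set is {F, G, I}; F has the earlier label → F.
G and I are both available; G has the earlier label → G.
C now also ready, so the ready set is {C, I}; C has the earlier label → C.
H and I are both available; H has the earlier label → H.
Ready: E and I. E has the earlier label → E.
Next only I has its prerequisites met → I.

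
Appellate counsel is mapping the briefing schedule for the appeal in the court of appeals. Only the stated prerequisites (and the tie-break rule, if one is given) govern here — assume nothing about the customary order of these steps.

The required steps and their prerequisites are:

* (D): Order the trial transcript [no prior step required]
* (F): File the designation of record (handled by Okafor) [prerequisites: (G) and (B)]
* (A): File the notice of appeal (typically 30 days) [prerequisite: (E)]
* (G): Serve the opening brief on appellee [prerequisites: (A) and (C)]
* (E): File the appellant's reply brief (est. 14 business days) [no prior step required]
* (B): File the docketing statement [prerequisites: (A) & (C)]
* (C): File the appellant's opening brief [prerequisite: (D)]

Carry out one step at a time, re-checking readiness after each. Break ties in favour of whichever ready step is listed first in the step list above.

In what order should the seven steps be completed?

Nothing is required for (D) and (E). (D) is listed earlier → (D) first.
Ready: (E) and (C). (E) is listed earlier → (E).
(A) now also ready, so the ready set is {(A), (C)}; (A) is listed earlier → (A).
That leaves (C) as the only ready step → (C).
Ready: (G) and (B). (G) is listed earlier → (G).
(B) needed (A) and (C), now all done → (B).
(F) needed (G) and (B), now all done → (F).

(D), (E), (A), (C), (G), (B), (F)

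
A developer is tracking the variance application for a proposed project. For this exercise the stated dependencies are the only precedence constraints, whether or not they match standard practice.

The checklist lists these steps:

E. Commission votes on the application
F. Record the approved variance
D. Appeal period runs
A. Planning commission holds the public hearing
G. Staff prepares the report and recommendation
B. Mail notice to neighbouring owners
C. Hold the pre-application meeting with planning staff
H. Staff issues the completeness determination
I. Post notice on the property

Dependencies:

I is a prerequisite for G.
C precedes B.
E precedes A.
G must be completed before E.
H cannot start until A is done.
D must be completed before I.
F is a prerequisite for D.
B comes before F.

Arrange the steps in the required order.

C B F D I G E A H

C has no prerequisites → C first.
Next only B has its prerequisites met → B.
That leaves F as the only ready step → F.
Next only D has its prerequisites met → D.
I is the only step now ready → I.
Next only G has its prerequisites met → G.
E is the only step now ready → E.
That leaves A as the only ready step → A.
H needed A, now all done → H.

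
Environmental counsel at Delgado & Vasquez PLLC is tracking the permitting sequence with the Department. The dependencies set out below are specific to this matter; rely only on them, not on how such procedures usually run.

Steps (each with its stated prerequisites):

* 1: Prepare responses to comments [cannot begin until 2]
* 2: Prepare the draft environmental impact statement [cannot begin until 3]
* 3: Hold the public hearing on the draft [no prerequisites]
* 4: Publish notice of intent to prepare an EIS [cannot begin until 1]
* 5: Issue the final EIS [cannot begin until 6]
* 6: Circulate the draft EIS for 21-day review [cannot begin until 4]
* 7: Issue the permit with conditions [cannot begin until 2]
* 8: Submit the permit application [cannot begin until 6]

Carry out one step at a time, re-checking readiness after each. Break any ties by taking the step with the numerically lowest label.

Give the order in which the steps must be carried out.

3 has no prerequisites → 3 first.
That leaves 2 as the only ready step → 2.
Now 1 and 7 have their prerequisites met. 1 has the earlier label, so 1 next.
Ready: 4 and 7. 4 has the earlier label → 4.
6 now also ready, so the ready set is {6, 7}; 6 has the earlier label → 6.
5 and 8 now also ready, so the ready set is {5, 7, 8}; 5 has the earlier label → 5.
Now 7 and 8 have their prerequisites met. 7 has the earlier label, so 7 next.
That leaves 8 as the only ready step → 8.

3, 2, 1, 4, 6, 5, 7, 8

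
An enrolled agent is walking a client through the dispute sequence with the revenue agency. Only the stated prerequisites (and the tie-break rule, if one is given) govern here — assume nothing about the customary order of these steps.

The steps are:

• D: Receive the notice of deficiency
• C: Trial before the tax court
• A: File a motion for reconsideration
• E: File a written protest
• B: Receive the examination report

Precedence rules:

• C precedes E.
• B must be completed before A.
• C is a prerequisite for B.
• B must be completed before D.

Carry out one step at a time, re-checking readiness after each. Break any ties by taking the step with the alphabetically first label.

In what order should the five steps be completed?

C B A D E

Only C has no prerequisites, so it is first.
B and E are both available; B has the earlier label → B.
Ready: A, D and E. A has the earlier label → A.
Now D and E have their prerequisites met. D has the earlier label, so D next.
That leaves E as the only ready step → E.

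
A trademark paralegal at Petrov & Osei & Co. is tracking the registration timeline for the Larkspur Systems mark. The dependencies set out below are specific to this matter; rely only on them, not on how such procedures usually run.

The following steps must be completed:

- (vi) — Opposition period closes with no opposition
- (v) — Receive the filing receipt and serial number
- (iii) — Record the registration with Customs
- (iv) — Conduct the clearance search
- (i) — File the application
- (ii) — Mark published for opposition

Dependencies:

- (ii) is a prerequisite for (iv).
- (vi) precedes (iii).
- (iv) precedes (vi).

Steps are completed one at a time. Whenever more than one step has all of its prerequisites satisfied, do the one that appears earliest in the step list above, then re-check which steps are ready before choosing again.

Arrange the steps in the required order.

(v), (i) and (ii) have no prerequisites; (v) is listed earlier, so (v) is first.
Ready: (i) and (ii). (i) is listed earlier → (i).
That leaves (ii) as the only ready step → (ii).
(iv) is the only step now ready → (iv).
(vi) needed (iv), now all done → (vi).
Next only (iii) has its prerequisites met → (iii).

(v), (i), (ii), (iv), (vi), (iii)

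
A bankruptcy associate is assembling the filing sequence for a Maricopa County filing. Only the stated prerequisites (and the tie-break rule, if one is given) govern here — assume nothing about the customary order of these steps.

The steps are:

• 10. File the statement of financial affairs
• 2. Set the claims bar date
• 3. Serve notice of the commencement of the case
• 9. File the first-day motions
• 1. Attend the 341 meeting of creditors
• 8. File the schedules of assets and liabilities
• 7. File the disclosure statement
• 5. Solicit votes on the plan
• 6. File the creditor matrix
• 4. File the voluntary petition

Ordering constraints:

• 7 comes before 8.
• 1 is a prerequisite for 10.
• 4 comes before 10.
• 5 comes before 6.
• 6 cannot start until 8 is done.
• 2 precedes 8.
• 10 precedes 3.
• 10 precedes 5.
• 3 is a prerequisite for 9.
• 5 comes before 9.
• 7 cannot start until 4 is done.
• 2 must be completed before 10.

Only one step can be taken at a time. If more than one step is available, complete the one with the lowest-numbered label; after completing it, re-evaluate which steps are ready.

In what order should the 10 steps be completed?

Nothing is required for 1, 2 and 4. 1 has the earlier label → 1 first.
2 and 4 are both available; 2 has the earlier label → 2.
4 is the only step now ready → 4.
Ready: 7 and 10. 7 has the earlier label → 7.
Ready: 8 and 10. 8 has the earlier label → 8.
10 is the only step now ready → 10.
Ready: 3 and 5. 3 has the earlier label → 3.
5 is the only step now ready → 5.
Ready: 6 and 9. 6 has the earlier label → 6.
9 needed 3 and 5, now all done → 9.

1, 2, 4, 7, 8, 10, 3, 5, 6, 9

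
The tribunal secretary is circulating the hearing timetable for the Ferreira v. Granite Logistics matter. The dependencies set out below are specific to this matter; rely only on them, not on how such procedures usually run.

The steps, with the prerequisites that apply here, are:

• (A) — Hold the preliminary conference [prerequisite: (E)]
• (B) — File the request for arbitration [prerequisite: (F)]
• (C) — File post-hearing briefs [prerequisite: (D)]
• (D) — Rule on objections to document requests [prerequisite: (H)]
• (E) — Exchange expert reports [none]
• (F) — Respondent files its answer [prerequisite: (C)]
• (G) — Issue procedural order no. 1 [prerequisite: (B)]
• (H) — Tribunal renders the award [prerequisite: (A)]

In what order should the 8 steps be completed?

(E) is the only step with nothing outstanding, so it goes first.
Next only (A) has its prerequisites met → (A).
Next only (H) has its prerequisites met → (H).
(D) is the only step now ready → (D).
Next only (C) has its prerequisites met → (C).
That leaves (F) as the only ready step → (F).
Next only (B) has its prerequisites met → (B).
(G) needed (B), now all done → (G).

(E), (A), (H), (D), (C), (F), (B), (G)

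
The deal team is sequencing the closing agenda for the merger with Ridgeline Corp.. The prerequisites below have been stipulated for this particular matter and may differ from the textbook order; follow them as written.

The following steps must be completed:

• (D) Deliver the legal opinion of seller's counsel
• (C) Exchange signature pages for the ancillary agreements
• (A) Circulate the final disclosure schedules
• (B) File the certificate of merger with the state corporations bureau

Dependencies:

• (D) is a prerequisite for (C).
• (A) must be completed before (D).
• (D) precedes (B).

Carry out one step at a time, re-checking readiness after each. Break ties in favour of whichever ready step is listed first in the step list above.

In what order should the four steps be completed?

(A) (D) (C) (B)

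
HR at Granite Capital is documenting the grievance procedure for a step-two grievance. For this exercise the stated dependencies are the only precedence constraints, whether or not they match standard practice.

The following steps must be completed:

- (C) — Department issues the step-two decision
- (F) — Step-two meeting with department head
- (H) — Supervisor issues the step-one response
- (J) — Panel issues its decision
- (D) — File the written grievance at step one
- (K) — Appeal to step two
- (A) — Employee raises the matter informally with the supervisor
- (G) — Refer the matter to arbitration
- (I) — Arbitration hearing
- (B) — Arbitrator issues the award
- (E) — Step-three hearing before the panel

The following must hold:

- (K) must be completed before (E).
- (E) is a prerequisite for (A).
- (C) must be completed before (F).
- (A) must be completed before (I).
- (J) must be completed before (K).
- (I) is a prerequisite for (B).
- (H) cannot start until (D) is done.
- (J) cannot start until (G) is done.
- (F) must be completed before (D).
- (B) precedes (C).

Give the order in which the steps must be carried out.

(G) is the only step with nothing outstanding, so it goes first.
That leaves (J) as the only ready step → (J).
That leaves (K) as the only ready step → (K).
Next only (E) has its prerequisites met → (E).
(A) needed (E), now all done → (A).
(I) needed (A), now all done → (I).
That leaves (B) as the only ready step → (B).
(C) needed (B), now all done → (C).
Next only (F) has its prerequisites met → (F).
Next only (D) has its prerequisites met → (D).
(H) is the only step now ready → (H).

(G) → (J) → (K) → (E) → (A) → (I) → (B) → (C) → (F) → (D) → (H)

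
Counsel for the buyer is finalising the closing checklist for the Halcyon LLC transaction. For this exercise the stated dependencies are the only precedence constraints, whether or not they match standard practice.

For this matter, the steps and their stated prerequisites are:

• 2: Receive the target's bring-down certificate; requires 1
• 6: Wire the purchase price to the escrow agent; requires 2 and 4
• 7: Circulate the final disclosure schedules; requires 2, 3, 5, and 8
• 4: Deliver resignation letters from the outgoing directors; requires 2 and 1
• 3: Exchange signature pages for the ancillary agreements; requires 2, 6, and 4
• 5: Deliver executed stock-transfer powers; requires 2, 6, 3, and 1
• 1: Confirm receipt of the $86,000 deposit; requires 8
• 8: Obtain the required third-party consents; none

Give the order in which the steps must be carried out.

8 is the only step with nothing outstanding, so it goes first.
1 is the only step now ready → 1.
Next only 2 has its prerequisites met → 2.
4 is the only step now ready → 4.
6 needed 2 and 4, now all done → 6.
3 needed 2, 6 and 4, now all done → 3.
5 needed 2, 6, 3 and 1, now all done → 5.
Next only 7 has its prerequisites met → 7.

8, 1, 2, 4, 6, 3, 5, 7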